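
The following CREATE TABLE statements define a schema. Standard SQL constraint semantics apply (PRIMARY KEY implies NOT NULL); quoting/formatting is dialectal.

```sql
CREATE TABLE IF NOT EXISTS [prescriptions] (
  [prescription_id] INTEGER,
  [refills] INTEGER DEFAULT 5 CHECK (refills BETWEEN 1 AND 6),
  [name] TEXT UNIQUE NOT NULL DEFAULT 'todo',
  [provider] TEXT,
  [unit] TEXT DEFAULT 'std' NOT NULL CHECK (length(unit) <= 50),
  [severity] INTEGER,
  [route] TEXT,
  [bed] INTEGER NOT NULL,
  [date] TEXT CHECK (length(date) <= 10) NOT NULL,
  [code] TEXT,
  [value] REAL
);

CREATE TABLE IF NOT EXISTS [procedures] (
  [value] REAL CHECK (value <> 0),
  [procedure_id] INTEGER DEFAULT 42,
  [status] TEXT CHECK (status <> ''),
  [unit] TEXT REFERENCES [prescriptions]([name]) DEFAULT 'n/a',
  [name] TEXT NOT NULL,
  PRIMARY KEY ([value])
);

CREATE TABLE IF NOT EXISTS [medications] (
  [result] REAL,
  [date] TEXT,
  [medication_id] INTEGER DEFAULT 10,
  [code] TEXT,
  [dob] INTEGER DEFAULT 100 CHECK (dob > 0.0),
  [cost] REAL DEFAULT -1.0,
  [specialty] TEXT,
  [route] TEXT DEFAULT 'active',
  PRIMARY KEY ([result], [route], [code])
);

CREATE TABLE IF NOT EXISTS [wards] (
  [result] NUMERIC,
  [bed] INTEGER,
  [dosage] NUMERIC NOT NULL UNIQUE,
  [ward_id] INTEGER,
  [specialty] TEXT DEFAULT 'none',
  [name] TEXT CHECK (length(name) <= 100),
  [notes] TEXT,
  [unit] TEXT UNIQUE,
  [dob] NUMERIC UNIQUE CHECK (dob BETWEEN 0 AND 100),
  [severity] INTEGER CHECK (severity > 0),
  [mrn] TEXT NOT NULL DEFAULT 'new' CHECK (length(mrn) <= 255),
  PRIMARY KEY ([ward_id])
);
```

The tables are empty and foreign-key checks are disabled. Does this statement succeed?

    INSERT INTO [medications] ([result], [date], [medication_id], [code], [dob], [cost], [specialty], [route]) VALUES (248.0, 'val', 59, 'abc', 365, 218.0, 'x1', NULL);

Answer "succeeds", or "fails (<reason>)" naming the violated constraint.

route is explicitly set to NULL, but route is part of the PRIMARY KEY (implied NOT NULL).

fails (NOT NULL on route)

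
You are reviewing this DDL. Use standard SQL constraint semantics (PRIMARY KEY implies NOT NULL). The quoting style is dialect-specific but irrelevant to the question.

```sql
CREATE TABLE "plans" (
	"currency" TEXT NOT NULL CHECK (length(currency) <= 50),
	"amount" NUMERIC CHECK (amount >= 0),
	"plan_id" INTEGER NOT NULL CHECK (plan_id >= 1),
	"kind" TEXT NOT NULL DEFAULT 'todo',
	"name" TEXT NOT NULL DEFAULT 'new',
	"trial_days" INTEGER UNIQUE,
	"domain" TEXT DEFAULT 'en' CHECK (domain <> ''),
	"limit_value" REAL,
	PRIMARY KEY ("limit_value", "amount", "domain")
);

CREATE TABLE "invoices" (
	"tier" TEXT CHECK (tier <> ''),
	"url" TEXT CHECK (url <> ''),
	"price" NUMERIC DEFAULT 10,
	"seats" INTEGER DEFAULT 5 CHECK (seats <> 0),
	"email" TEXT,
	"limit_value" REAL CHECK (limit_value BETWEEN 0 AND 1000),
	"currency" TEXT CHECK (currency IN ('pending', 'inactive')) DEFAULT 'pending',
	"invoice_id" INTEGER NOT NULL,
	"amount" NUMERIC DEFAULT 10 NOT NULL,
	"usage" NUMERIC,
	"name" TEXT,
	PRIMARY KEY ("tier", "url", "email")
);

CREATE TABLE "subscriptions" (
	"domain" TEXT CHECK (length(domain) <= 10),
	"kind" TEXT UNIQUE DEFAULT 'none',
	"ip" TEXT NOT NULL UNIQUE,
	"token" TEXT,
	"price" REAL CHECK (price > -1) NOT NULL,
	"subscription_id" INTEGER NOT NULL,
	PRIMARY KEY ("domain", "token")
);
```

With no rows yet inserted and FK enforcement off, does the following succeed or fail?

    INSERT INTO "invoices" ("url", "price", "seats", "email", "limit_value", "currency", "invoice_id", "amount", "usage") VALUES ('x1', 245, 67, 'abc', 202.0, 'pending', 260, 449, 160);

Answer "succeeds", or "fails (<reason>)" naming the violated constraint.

fails (NOT NULL on tier)

tier is omitted from the column list and has no DEFAULT, so it would receive NULL.
But tier is part of the PRIMARY KEY (implied NOT NULL).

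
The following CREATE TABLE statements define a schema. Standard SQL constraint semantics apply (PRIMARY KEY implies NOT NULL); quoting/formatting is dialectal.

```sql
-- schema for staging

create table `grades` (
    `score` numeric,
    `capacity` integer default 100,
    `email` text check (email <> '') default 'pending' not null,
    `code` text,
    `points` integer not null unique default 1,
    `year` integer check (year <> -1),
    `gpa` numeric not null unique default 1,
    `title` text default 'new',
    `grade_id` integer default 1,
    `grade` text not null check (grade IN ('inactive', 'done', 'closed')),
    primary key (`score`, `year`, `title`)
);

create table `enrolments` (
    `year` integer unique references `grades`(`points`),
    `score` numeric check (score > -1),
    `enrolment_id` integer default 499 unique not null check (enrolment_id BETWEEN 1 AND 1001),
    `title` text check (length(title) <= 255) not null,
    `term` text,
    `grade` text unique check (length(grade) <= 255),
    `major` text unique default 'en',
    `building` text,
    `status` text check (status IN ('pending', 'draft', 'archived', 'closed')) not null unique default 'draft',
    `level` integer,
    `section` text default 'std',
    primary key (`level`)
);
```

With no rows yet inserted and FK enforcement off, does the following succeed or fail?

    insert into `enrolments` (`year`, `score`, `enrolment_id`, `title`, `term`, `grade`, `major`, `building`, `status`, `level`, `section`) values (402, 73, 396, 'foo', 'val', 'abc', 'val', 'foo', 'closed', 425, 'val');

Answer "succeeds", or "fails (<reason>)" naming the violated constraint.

NOT NULL columns: enrolment_id is supplied; level is supplied; status is supplied; title is supplied.
CHECK constraints: 73 satisfies (score > -1); 396 satisfies (enrolment_id BETWEEN 1 AND 1001); 'foo' satisfies (length(title) <= 255); 'abc' satisfies (length(grade) <= 255); 'closed' satisfies (status IN ('pending', 'draft', 'archived', 'closed')).
No constraint is violated.

succeeds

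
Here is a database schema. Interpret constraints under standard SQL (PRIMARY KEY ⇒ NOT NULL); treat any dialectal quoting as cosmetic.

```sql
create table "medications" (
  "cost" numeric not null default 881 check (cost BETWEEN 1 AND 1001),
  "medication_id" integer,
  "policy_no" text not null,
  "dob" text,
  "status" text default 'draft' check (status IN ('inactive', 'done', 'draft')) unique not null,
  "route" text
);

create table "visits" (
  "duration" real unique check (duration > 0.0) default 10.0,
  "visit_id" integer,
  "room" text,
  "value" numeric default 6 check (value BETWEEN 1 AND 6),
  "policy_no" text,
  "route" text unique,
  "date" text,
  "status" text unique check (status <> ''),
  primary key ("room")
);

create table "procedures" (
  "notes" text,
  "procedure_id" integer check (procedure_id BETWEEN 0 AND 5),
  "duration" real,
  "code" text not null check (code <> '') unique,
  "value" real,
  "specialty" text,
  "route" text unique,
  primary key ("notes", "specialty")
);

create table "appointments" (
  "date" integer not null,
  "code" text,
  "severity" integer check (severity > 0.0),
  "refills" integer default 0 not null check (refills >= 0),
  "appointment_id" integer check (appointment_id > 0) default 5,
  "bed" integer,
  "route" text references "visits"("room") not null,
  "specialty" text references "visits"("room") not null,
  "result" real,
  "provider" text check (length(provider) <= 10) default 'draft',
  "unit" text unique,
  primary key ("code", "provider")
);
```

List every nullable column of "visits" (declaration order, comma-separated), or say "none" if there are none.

duration, visit_id, value, policy_no, route, date, status

- duration: CHECK does not forbid NULL (a CHECK constraint passes when its expression is NULL) → nullable.
- visit_id: no NOT NULL constraint applies → nullable.
- room: part of the PRIMARY KEY, which implies NOT NULL → not nullable.
- value: CHECK does not forbid NULL (a CHECK constraint passes when its expression is NULL) → nullable.
- policy_no: no NOT NULL constraint applies → nullable.
- route: UNIQUE does not imply NOT NULL → nullable.
- date: no NOT NULL constraint applies → nullable.
- status: CHECK does not forbid NULL (a CHECK constraint passes when its expression is NULL) → nullable.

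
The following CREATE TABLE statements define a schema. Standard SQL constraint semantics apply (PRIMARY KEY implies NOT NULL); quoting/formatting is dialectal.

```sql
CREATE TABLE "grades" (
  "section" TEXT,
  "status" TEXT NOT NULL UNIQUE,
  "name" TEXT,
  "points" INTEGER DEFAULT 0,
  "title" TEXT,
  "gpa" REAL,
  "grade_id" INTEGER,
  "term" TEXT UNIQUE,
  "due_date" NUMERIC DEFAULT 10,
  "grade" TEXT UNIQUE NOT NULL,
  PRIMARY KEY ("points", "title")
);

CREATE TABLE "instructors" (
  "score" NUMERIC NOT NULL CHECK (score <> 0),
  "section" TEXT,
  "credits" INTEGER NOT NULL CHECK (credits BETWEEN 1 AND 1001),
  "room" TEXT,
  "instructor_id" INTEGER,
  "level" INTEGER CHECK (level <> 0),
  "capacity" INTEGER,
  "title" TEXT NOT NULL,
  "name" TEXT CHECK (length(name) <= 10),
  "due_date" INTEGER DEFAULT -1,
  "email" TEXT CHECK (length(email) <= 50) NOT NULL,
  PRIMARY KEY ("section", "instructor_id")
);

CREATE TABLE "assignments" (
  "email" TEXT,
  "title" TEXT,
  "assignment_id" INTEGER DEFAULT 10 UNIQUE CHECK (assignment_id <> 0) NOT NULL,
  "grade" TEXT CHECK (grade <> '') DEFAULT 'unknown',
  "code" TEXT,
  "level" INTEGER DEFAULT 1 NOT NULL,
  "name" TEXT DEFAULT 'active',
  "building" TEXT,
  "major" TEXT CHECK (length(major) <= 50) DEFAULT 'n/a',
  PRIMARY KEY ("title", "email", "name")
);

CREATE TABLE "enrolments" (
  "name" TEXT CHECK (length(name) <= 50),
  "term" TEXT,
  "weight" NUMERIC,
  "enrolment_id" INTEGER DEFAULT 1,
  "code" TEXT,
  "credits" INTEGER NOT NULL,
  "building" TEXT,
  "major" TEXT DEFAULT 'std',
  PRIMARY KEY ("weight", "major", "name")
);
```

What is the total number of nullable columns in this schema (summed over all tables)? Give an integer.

19

grades: 6 nullable (section, name, gpa, grade_id, term, due_date — PK (points, title) and explicit NOT NULL columns excluded).
instructors: 5 nullable (room, level, capacity, name, due_date — PK (section, instructor_id) and explicit NOT NULL columns excluded).
assignments: 4 nullable (grade, code, building, major — PK (title, email, name) and explicit NOT NULL columns excluded).
enrolments: 4 nullable (term, enrolment_id, code, building — PK (weight, major, name) and explicit NOT NULL columns excluded).
Total: 6 + 5 + 4 + 4 = 19.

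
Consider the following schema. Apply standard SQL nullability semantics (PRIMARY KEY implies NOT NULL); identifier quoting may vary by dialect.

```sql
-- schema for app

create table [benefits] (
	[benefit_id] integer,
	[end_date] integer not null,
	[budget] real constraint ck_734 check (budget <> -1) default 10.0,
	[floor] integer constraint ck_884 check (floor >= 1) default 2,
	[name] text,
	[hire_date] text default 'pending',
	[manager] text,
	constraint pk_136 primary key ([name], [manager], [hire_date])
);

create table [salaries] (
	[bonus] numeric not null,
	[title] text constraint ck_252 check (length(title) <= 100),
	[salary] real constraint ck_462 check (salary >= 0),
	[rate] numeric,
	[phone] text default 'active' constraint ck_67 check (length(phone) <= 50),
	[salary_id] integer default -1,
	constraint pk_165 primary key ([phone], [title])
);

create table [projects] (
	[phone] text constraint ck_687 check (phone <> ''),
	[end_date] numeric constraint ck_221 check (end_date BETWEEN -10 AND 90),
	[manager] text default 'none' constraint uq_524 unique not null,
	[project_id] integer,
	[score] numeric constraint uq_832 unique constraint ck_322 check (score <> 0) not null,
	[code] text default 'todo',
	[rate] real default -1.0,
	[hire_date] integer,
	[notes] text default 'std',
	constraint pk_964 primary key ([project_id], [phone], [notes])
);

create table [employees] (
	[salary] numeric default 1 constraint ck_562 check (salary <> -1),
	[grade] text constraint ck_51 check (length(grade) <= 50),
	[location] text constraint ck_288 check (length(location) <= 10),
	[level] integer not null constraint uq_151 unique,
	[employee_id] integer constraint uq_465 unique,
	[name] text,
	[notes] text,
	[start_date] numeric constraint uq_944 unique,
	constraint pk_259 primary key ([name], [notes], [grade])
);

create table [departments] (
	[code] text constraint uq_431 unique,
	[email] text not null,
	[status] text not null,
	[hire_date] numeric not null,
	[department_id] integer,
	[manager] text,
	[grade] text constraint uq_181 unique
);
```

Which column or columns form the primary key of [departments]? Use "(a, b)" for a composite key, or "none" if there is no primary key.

No column is declared PRIMARY KEY inline, and there is no table-level PRIMARY KEY clause in departments.

none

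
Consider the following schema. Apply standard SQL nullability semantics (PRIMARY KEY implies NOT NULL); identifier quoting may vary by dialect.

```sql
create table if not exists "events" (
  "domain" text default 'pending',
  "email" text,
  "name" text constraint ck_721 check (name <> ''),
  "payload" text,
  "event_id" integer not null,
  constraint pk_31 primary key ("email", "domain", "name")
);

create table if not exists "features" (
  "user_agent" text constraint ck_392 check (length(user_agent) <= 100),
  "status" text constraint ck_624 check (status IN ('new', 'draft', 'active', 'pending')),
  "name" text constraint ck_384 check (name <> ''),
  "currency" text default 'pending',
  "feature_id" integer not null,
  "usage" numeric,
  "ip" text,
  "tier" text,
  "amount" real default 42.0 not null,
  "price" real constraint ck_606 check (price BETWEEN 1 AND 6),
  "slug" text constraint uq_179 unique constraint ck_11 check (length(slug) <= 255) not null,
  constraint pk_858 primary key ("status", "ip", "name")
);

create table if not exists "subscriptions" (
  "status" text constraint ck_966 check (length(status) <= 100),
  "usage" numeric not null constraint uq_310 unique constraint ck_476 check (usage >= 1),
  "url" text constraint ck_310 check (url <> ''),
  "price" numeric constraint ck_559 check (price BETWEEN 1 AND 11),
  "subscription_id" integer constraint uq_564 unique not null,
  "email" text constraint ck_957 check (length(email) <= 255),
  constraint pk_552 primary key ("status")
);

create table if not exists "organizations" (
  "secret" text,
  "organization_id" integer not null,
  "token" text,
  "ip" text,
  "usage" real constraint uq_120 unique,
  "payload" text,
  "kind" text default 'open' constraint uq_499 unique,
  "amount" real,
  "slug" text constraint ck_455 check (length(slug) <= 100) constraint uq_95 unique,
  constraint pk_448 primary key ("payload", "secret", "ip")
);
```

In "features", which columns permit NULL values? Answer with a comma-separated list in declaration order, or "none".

- user_agent: CHECK does not forbid NULL (a CHECK constraint passes when its expression is NULL) → nullable.
- status: part of the PRIMARY KEY, which implies NOT NULL → not nullable.
- name: part of the PRIMARY KEY, which implies NOT NULL → not nullable.
- currency: DEFAULT only fills an omitted column; an explicit NULL is still allowed → nullable.
- feature_id: declared NOT NULL → not nullable.
- usage: no NOT NULL constraint applies → nullable.
- ip: part of the PRIMARY KEY, which implies NOT NULL → not nullable.
- tier: no NOT NULL constraint applies → nullable.
- amount: declared NOT NULL → not nullable.
- price: CHECK does not forbid NULL (a CHECK constraint passes when its expression is NULL) → nullable.
- slug: declared NOT NULL → not nullable.

user_agent, currency, usage, tier, price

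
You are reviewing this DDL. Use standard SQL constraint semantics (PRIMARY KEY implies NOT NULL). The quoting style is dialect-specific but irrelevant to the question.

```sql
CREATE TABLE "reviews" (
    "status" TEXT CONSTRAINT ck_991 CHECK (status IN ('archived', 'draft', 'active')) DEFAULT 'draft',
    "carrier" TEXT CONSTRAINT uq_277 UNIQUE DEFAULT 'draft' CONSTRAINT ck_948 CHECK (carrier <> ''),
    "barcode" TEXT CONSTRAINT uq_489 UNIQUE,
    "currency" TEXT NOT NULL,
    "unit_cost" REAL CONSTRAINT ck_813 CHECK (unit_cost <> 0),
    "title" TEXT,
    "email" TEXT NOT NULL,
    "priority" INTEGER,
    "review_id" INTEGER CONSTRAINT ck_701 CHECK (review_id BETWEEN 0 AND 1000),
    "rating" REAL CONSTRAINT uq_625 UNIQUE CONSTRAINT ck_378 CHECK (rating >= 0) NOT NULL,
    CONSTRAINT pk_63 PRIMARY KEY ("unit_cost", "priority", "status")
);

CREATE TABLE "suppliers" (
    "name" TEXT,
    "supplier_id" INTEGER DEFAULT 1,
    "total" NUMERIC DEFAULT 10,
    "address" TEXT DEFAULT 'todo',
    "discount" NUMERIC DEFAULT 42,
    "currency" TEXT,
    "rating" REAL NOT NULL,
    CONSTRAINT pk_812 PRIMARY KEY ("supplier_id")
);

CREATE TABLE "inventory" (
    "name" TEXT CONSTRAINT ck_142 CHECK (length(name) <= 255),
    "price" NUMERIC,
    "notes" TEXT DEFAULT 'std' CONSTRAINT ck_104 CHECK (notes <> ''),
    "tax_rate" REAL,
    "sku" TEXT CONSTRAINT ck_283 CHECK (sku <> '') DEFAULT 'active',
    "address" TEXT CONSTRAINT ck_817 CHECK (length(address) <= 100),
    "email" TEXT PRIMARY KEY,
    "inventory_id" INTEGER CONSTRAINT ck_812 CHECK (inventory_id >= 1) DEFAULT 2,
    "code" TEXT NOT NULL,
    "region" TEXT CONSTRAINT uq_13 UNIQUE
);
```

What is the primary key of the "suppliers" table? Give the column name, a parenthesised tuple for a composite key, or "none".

supplier_id

supplier_id is declared PRIMARY KEY as a table-level PRIMARY KEY clause.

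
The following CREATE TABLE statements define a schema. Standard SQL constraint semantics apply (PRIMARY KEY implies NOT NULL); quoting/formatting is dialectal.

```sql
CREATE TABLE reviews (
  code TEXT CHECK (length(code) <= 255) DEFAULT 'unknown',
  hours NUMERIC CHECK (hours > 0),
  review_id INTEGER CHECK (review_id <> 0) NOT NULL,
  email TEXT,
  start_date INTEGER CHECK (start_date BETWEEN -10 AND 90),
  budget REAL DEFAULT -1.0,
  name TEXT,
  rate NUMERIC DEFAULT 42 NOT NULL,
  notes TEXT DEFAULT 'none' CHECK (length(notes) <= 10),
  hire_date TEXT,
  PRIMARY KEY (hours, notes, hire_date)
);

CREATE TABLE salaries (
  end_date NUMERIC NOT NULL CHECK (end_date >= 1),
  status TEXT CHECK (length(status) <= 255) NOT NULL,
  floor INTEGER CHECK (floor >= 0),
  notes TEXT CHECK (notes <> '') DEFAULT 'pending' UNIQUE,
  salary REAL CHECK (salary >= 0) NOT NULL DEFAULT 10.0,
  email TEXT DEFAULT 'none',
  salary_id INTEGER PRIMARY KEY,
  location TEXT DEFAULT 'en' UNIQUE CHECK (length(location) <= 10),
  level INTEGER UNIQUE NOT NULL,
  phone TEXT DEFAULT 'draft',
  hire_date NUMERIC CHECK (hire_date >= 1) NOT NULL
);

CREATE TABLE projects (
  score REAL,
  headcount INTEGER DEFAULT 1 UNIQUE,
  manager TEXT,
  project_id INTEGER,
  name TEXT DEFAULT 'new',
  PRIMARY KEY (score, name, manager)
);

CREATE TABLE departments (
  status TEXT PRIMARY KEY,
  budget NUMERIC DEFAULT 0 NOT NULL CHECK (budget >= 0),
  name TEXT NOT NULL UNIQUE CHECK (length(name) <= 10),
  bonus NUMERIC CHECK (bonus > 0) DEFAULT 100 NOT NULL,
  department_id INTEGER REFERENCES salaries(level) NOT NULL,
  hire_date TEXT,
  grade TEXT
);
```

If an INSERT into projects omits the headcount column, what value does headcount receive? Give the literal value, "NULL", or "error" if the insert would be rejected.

headcount has an explicit DEFAULT 1.
When the column is omitted from an INSERT, that default is used.

1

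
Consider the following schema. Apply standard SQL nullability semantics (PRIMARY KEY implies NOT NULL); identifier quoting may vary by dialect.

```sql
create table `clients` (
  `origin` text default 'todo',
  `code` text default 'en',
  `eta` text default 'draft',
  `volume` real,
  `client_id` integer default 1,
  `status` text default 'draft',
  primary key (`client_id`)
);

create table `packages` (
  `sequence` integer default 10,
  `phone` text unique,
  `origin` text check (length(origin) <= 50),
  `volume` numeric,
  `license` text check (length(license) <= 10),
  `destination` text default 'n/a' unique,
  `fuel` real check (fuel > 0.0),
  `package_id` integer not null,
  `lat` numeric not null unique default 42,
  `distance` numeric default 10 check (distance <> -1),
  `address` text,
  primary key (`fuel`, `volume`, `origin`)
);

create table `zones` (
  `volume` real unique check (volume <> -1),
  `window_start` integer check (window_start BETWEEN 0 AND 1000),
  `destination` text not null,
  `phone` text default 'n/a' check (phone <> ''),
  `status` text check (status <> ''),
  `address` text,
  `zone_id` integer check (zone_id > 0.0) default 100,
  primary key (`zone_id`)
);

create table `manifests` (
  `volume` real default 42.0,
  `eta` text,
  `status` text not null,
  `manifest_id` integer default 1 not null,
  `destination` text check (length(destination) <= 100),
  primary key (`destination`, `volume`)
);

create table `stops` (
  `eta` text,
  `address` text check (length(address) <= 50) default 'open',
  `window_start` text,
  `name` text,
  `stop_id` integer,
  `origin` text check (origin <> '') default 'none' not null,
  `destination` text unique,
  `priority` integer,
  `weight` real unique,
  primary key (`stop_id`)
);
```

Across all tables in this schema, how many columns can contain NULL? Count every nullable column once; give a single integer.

24

clients: 5 nullable (origin, code, eta, volume, status — PK (client_id) and explicit NOT NULL columns excluded).
packages: 6 nullable (sequence, phone, license, destination, distance, address — PK (fuel, volume, origin) and explicit NOT NULL columns excluded).
zones: 5 nullable (volume, window_start, phone, status, address — PK (zone_id) and explicit NOT NULL columns excluded).
manifests: 1 nullable (eta — PK (destination, volume) and explicit NOT NULL columns excluded).
stops: 7 nullable (eta, address, window_start, name, destination, priority, weight — PK (stop_id) and explicit NOT NULL columns excluded).
Total: 5 + 6 + 5 + 1 + 7 = 24.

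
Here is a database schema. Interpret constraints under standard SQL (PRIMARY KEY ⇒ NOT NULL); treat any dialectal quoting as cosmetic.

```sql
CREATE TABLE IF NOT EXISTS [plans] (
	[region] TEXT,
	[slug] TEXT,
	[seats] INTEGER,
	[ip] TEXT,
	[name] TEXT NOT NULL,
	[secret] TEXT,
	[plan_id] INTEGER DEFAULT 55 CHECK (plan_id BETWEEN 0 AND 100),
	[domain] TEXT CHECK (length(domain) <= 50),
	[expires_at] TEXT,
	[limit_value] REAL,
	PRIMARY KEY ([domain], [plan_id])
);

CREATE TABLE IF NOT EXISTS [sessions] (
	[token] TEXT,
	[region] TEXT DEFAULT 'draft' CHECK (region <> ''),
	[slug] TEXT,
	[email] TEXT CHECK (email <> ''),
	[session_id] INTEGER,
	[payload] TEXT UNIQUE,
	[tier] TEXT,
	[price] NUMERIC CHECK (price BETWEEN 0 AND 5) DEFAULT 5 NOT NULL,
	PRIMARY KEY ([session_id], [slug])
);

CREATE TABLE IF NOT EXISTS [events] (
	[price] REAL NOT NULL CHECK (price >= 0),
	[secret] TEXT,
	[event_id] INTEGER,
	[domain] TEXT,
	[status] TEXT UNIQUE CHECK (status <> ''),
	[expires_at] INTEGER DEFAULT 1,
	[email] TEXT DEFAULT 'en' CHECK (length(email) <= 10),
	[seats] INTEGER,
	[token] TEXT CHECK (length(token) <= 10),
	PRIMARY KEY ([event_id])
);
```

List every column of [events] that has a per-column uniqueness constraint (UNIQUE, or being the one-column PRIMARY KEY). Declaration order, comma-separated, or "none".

event_id, status

- price: no UNIQUE or single-column PK constraint.
- secret: no UNIQUE or single-column PK constraint.
- event_id: single-column PRIMARY KEY → unique.
- domain: no UNIQUE or single-column PK constraint.
- status: declared UNIQUE → unique.
- expires_at: no UNIQUE or single-column PK constraint.
- email: no UNIQUE or single-column PK constraint.
- seats: no UNIQUE or single-column PK constraint.
- token: no UNIQUE or single-column PK constraint.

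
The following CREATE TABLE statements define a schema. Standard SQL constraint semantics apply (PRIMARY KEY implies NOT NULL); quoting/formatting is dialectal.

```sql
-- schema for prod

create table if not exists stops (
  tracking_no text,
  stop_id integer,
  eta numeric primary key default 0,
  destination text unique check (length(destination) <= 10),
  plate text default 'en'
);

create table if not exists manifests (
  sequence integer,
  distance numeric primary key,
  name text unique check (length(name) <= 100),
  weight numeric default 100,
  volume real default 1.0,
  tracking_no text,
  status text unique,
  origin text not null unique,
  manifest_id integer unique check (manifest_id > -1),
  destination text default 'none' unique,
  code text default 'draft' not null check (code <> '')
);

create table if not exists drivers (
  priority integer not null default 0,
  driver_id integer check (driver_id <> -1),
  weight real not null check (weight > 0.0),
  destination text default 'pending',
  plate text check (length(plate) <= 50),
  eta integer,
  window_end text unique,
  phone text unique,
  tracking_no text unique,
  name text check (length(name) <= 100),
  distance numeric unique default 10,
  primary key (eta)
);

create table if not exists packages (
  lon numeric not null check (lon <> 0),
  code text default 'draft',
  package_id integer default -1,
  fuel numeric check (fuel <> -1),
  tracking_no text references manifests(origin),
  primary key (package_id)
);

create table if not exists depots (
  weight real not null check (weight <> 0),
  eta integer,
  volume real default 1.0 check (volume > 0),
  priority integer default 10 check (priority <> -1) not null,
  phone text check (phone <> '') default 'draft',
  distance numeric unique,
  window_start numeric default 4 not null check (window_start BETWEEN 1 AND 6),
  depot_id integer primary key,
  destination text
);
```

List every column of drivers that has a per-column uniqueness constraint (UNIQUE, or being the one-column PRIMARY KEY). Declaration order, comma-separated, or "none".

- priority: no UNIQUE or single-column PK constraint.
- driver_id: no UNIQUE or single-column PK constraint.
- weight: no UNIQUE or single-column PK constraint.
- destination: no UNIQUE or single-column PK constraint.
- plate: no UNIQUE or single-column PK constraint.
- eta: single-column PRIMARY KEY → unique.
- window_end: declared UNIQUE → unique.
- phone: declared UNIQUE → unique.
- tracking_no: declared UNIQUE → unique.
- name: no UNIQUE or single-column PK constraint.
- distance: declared UNIQUE → unique.

eta, window_end, phone, tracking_no, distance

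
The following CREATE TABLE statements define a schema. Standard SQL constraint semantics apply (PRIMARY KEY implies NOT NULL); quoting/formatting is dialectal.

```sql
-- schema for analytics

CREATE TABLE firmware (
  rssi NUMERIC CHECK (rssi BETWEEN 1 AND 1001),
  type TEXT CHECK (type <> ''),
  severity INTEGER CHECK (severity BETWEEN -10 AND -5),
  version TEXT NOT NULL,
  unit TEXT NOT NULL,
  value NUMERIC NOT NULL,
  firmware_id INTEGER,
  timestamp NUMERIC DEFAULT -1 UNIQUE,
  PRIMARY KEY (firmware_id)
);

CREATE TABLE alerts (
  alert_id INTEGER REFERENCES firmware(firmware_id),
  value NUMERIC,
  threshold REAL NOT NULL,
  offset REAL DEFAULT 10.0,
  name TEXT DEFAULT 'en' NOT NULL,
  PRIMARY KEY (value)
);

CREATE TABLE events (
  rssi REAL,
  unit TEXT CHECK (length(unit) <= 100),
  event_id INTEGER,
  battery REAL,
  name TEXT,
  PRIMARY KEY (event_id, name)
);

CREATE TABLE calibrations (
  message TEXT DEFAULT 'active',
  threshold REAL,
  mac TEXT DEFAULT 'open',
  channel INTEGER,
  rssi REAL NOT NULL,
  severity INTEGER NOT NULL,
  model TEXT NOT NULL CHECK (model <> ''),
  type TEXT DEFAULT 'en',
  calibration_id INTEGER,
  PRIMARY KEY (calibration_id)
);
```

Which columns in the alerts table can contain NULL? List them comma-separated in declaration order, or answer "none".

alert_id, offset

- alert_id: a foreign key column may be NULL unless separately constrained → nullable.
- value: part of the PRIMARY KEY, which implies NOT NULL → not nullable.
- threshold: declared NOT NULL → not nullable.
- offset: DEFAULT only fills an omitted column; an explicit NULL is still allowed → nullable.
- name: declared NOT NULL → not nullable.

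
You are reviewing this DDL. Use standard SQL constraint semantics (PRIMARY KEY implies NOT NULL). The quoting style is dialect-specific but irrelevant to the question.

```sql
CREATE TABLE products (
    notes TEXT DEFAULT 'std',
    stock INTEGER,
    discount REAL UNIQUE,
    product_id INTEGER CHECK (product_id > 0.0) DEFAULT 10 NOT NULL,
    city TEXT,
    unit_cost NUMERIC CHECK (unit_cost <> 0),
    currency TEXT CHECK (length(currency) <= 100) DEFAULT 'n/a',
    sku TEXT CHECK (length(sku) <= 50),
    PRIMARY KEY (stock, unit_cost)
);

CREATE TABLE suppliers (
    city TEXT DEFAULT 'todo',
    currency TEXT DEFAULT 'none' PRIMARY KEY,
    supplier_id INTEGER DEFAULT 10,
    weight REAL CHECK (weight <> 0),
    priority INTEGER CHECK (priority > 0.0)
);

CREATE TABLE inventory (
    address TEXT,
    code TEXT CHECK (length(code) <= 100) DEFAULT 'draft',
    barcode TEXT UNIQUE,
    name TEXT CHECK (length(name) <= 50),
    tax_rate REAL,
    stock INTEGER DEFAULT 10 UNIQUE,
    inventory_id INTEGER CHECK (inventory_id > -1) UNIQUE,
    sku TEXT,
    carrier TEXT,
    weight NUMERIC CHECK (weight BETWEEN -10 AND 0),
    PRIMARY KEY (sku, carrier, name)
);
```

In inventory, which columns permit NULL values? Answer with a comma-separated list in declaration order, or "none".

address, code, barcode, tax_rate, stock, inventory_id, weight

- address: no NOT NULL constraint applies → nullable.
- code: CHECK does not forbid NULL (a CHECK constraint passes when its expression is NULL) → nullable.
- barcode: UNIQUE does not imply NOT NULL → nullable.
- name: part of the PRIMARY KEY, which implies NOT NULL → not nullable.
- tax_rate: no NOT NULL constraint applies → nullable.
- stock: UNIQUE does not imply NOT NULL → nullable.
- inventory_id: CHECK does not forbid NULL (a CHECK constraint passes when its expression is NULL) → nullable.
- sku: part of the PRIMARY KEY, which implies NOT NULL → not nullable.
- carrier: part of the PRIMARY KEY, which implies NOT NULL → not nullable.
- weight: CHECK does not forbid NULL (a CHECK constraint passes when its expression is NULL) → nullable.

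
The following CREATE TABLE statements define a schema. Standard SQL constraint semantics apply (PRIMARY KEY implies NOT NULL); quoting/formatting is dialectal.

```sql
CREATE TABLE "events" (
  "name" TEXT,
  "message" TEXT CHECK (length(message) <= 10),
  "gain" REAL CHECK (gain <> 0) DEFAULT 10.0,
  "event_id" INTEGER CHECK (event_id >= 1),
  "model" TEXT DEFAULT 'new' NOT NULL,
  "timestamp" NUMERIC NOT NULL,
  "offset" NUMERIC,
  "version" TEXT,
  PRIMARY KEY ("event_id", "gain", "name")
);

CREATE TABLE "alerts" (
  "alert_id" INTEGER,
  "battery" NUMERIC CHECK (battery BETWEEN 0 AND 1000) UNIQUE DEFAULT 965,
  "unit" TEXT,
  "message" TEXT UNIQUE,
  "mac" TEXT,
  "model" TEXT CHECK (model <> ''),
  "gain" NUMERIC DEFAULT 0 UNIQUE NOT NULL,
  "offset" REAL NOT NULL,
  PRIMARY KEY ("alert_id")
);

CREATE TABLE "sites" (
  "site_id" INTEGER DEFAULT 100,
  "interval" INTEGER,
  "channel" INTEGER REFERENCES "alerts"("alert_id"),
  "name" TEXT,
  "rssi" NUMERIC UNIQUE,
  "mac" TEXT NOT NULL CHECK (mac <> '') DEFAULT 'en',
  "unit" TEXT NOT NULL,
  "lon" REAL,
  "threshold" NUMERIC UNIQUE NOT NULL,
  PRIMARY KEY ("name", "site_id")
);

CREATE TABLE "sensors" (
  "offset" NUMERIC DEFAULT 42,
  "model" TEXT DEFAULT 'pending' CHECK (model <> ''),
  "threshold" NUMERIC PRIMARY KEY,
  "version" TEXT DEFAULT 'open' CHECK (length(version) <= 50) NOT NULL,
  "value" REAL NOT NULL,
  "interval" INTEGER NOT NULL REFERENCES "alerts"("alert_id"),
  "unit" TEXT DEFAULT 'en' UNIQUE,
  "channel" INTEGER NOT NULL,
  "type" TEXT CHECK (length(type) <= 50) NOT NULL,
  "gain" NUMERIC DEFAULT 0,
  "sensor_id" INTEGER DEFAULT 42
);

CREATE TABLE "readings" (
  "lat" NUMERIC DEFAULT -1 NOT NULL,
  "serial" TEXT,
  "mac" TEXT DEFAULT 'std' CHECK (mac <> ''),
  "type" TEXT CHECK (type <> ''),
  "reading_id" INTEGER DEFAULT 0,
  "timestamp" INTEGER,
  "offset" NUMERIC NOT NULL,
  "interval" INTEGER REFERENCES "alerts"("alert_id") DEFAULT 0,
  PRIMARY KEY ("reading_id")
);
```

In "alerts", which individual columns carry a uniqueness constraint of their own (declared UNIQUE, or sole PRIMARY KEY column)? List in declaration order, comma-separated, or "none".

- alert_id: single-column PRIMARY KEY → unique.
- battery: declared UNIQUE → unique.
- unit: no UNIQUE or single-column PK constraint.
- message: declared UNIQUE → unique.
- mac: no UNIQUE or single-column PK constraint.
- model: no UNIQUE or single-column PK constraint.
- gain: declared UNIQUE → unique.
- offset: no UNIQUE or single-column PK constraint.

alert_id, battery, message, gain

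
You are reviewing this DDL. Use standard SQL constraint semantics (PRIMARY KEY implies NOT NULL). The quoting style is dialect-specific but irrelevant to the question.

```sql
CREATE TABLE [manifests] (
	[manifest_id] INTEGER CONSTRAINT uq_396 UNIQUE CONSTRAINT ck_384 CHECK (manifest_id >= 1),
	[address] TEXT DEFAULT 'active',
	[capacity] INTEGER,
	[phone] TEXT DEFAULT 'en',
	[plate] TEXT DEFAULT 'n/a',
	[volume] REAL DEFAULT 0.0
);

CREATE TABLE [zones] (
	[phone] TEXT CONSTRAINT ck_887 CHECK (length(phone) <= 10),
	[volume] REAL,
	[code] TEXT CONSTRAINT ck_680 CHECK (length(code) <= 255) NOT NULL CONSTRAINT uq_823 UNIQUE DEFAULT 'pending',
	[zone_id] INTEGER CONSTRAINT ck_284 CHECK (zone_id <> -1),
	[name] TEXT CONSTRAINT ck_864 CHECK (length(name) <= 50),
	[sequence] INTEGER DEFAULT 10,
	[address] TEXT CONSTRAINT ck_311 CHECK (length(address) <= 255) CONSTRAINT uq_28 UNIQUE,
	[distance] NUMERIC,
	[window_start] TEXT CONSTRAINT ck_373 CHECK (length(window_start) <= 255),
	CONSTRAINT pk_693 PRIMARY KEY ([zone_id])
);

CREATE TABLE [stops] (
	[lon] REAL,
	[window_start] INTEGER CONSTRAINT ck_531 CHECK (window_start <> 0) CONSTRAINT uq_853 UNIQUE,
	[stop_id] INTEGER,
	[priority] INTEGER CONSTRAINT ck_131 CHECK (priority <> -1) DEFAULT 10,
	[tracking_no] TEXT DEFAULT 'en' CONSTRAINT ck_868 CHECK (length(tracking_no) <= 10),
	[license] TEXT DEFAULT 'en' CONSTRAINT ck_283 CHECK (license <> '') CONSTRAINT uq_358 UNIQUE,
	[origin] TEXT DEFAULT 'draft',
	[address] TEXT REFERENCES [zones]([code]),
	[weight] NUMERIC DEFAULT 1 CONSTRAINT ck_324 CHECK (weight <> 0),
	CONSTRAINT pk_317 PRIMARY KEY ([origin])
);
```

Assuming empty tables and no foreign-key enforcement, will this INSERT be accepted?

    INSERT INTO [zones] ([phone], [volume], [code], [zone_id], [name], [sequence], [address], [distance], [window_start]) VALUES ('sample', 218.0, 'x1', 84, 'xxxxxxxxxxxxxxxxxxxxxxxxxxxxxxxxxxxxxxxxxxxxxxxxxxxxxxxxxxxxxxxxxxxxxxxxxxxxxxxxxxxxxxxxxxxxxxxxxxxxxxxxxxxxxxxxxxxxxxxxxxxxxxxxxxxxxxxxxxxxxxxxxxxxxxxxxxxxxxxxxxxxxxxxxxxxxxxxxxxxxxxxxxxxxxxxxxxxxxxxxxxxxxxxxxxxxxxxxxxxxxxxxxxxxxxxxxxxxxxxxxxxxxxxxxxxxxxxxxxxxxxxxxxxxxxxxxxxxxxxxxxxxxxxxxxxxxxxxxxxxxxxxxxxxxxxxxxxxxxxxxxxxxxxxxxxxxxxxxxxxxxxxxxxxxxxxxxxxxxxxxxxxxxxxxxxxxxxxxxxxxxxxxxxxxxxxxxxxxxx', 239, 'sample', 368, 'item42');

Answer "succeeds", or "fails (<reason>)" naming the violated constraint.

The value 'xxxxxxxxxxxxxxxxxxxxxxxxxxxxxxxxxxxxxxxxxxxxxxxxxxxxxxxxxxxxxxxxxxxxxxxxxxxxxxxxxxxxxxxxxxxxxxxxxxxxxxxxxxxxxxxxxxxxxxxxxxxxxxxxxxxxxxxxxxxxxxxxxxxxxxxxxxxxxxxxxxxxxxxxxxxxxxxxxxxxxxxxxxxxxxxxxxxxxxxxxxxxxxxxxxxxxxxxxxxxxxxxxxxxxxxxxxxxxxxxxxxxxxxxxxxxxxxxxxxxxxxxxxxxxxxxxxxxxxxxxxxxxxxxxxxxxxxxxxxxxxxxxxxxxxxxxxxxxxxxxxxxxxxxxxxxxxxxxxxxxxxxxxxxxxxxxxxxxxxxxxxxxxxxxxxxxxxxxxxxxxxxxxxxxxxxxxxxxxxx' for name violates CHECK (length(name) <= 50).

fails (CHECK on name)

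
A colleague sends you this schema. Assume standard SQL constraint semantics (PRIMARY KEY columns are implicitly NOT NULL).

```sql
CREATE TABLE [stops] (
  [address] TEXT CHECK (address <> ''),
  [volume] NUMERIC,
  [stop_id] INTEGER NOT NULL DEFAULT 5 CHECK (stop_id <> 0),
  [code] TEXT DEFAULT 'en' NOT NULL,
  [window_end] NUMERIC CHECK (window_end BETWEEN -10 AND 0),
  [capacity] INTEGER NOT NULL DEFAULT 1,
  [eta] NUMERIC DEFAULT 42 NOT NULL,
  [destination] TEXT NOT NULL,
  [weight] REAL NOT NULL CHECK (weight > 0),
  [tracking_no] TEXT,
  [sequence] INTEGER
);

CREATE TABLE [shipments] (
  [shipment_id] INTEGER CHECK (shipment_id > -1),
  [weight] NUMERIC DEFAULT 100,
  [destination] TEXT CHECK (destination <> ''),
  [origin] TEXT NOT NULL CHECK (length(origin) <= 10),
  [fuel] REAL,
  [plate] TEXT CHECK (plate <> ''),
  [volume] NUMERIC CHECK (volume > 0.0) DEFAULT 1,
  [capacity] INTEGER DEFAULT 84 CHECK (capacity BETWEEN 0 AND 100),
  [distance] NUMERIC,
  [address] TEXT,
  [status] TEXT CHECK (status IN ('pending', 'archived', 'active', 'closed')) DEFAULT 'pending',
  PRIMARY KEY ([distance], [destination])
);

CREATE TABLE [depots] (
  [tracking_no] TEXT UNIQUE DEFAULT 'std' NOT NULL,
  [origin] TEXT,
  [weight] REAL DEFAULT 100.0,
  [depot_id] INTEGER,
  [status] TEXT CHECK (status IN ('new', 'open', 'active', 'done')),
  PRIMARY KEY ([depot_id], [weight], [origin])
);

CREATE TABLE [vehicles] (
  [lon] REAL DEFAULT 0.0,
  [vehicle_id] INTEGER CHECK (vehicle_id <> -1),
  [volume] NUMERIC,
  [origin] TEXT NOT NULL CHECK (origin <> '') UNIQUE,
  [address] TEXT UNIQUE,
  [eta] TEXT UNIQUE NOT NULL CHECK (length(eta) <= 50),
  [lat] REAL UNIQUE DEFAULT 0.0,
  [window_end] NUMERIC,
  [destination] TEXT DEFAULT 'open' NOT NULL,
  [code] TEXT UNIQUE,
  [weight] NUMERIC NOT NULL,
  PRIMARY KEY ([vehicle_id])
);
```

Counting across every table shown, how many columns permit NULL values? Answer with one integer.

stops: 5 nullable (address, volume, window_end, tracking_no, sequence — PK none and explicit NOT NULL columns excluded).
shipments: 8 nullable (shipment_id, weight, fuel, plate, volume, capacity, address, status — PK (distance, destination) and explicit NOT NULL columns excluded).
depots: 1 nullable (status — PK (depot_id, weight, origin) and explicit NOT NULL columns excluded).
vehicles: 6 nullable (lon, volume, address, lat, window_end, code — PK (vehicle_id) and explicit NOT NULL columns excluded).
Total: 5 + 8 + 1 + 6 = 20.

20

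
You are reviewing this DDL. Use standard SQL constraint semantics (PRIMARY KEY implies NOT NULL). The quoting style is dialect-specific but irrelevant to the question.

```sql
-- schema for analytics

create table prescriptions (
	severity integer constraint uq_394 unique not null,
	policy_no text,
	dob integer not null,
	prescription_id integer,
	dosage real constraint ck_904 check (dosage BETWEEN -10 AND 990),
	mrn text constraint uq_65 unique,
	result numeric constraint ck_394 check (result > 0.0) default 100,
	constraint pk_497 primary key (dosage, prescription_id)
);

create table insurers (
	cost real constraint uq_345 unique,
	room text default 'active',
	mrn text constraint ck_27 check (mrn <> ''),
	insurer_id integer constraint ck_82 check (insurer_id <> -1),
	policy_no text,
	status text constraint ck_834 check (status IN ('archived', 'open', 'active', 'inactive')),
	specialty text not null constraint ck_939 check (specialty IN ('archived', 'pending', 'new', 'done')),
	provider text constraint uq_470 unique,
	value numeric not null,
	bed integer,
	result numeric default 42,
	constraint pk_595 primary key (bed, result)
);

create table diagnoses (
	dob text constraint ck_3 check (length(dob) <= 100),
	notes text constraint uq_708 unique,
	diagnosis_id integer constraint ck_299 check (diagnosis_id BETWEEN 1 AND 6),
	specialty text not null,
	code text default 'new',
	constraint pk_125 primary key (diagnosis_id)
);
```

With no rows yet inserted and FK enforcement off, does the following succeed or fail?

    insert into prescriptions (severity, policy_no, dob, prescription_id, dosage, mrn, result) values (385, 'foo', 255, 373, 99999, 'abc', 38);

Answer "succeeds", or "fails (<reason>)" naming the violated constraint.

fails (CHECK on dosage)

The value 99999 for dosage violates CHECK (dosage BETWEEN -10 AND 990).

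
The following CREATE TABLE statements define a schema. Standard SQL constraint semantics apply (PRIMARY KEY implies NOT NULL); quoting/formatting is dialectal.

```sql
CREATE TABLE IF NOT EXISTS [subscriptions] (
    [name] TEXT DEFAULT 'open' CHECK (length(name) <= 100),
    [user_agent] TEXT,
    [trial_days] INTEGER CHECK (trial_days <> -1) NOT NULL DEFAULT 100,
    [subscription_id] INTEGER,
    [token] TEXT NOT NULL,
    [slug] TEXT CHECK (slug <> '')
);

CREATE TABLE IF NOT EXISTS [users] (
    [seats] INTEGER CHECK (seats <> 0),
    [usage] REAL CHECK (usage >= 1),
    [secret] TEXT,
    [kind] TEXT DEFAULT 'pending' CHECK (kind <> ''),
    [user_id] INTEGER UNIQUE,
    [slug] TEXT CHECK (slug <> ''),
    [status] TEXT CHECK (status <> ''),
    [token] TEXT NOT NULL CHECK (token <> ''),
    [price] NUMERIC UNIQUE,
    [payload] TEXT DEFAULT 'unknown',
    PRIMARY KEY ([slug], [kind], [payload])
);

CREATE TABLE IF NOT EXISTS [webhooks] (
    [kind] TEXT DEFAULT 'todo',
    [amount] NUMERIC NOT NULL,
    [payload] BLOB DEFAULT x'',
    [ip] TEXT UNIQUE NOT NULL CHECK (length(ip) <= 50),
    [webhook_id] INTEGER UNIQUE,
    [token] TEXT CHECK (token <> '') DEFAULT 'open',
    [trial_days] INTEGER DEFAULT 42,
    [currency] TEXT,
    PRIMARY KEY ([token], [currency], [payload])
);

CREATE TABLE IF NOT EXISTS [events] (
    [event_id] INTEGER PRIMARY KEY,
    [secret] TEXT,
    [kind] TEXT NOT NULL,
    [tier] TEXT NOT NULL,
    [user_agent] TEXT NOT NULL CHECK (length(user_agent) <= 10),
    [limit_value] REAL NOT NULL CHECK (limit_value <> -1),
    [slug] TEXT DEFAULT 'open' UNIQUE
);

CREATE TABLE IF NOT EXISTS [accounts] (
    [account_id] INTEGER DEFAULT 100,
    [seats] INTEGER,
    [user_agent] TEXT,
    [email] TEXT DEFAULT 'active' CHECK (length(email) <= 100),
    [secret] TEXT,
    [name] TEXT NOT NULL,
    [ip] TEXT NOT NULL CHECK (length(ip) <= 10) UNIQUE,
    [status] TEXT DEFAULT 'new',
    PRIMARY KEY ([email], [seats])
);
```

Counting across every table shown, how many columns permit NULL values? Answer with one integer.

subscriptions: 4 nullable (name, user_agent, subscription_id, slug — PK none and explicit NOT NULL columns excluded).
users: 6 nullable (seats, usage, secret, user_id, status, price — PK (slug, kind, payload) and explicit NOT NULL columns excluded).
webhooks: 3 nullable (kind, webhook_id, trial_days — PK (token, currency, payload) and explicit NOT NULL columns excluded).
events: 2 nullable (secret, slug — PK (event_id) and explicit NOT NULL columns excluded).
accounts: 4 nullable (account_id, user_agent, secret, status — PK (email, seats) and explicit NOT NULL columns excluded).
Total: 4 + 6 + 3 + 2 + 4 = 19.

19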